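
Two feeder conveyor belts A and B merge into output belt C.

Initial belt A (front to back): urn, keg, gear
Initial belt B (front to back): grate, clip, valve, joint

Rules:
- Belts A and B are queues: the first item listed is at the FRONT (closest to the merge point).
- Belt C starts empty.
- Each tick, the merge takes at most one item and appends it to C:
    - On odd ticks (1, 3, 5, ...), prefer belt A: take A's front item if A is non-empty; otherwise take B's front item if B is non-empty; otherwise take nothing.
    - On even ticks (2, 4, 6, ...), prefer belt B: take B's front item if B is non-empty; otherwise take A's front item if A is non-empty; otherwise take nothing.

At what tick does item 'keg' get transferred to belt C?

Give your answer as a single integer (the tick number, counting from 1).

Answer: 3

Derivation:
Tick 1: prefer A, take urn from A; A=[keg,gear] B=[grate,clip,valve,joint] C=[urn]
Tick 2: prefer B, take grate from B; A=[keg,gear] B=[clip,valve,joint] C=[urn,grate]
Tick 3: prefer A, take keg from A; A=[gear] B=[clip,valve,joint] C=[urn,grate,keg]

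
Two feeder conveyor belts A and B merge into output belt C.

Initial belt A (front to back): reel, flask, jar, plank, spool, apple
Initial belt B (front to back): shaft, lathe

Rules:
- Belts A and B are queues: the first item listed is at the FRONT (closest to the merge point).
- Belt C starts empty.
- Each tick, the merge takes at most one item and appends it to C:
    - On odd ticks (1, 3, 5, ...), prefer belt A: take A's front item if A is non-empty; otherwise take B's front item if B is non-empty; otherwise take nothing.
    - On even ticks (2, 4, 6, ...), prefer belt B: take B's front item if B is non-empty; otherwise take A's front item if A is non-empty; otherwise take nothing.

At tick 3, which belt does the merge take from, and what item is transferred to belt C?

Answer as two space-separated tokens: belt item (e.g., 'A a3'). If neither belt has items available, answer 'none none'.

Answer: A flask

Derivation:
Tick 1: prefer A, take reel from A; A=[flask,jar,plank,spool,apple] B=[shaft,lathe] C=[reel]
Tick 2: prefer B, take shaft from B; A=[flask,jar,plank,spool,apple] B=[lathe] C=[reel,shaft]
Tick 3: prefer A, take flask from A; A=[jar,plank,spool,apple] B=[lathe] C=[reel,shaft,flask]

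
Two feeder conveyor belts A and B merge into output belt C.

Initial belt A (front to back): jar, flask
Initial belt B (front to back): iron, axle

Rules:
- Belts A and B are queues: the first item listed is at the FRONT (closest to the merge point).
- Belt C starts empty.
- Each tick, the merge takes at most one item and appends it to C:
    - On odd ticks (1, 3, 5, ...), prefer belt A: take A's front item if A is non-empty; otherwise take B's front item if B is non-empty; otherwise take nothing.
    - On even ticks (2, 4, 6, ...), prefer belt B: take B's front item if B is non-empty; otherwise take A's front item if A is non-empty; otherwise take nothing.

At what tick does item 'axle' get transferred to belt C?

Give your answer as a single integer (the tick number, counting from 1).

Tick 1: prefer A, take jar from A; A=[flask] B=[iron,axle] C=[jar]
Tick 2: prefer B, take iron from B; A=[flask] B=[axle] C=[jar,iron]
Tick 3: prefer A, take flask from A; A=[-] B=[axle] C=[jar,iron,flask]
Tick 4: prefer B, take axle from B; A=[-] B=[-] C=[jar,iron,flask,axle]

Answer: 4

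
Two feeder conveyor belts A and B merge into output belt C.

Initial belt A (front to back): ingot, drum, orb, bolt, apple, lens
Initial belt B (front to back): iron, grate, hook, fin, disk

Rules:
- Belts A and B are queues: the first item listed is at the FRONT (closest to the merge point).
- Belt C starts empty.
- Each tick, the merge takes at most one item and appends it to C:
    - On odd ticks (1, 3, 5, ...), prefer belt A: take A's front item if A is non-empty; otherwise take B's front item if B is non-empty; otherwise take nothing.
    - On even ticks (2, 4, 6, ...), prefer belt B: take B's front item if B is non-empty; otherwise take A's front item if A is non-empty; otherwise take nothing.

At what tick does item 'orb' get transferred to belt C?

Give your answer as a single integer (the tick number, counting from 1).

Tick 1: prefer A, take ingot from A; A=[drum,orb,bolt,apple,lens] B=[iron,grate,hook,fin,disk] C=[ingot]
Tick 2: prefer B, take iron from B; A=[drum,orb,bolt,apple,lens] B=[grate,hook,fin,disk] C=[ingot,iron]
Tick 3: prefer A, take drum from A; A=[orb,bolt,apple,lens] B=[grate,hook,fin,disk] C=[ingot,iron,drum]
Tick 4: prefer B, take grate from B; A=[orb,bolt,apple,lens] B=[hook,fin,disk] C=[ingot,iron,drum,grate]
Tick 5: prefer A, take orb from A; A=[bolt,apple,lens] B=[hook,fin,disk] C=[ingot,iron,drum,grate,orb]

Answer: 5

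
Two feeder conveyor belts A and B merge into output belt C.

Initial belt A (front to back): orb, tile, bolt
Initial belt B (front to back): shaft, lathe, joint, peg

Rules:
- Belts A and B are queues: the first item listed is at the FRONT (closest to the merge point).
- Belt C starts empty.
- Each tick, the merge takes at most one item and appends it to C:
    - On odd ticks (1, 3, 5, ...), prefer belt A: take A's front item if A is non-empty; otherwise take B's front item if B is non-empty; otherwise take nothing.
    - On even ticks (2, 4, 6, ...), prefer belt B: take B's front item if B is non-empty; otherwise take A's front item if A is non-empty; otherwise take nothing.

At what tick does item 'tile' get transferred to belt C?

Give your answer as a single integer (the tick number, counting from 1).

Answer: 3

Derivation:
Tick 1: prefer A, take orb from A; A=[tile,bolt] B=[shaft,lathe,joint,peg] C=[orb]
Tick 2: prefer B, take shaft from B; A=[tile,bolt] B=[lathe,joint,peg] C=[orb,shaft]
Tick 3: prefer A, take tile from A; A=[bolt] B=[lathe,joint,peg] C=[orb,shaft,tile]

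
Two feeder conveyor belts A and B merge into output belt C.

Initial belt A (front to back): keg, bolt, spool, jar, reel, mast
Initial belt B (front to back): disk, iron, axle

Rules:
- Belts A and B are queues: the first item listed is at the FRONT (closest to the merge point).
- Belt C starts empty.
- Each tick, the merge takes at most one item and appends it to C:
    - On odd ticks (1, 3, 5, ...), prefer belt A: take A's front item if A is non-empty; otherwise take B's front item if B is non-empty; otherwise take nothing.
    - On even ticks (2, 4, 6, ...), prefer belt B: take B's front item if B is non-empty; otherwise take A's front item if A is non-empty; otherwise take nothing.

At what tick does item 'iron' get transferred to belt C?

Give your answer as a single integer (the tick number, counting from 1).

Answer: 4

Derivation:
Tick 1: prefer A, take keg from A; A=[bolt,spool,jar,reel,mast] B=[disk,iron,axle] C=[keg]
Tick 2: prefer B, take disk from B; A=[bolt,spool,jar,reel,mast] B=[iron,axle] C=[keg,disk]
Tick 3: prefer A, take bolt from A; A=[spool,jar,reel,mast] B=[iron,axle] C=[keg,disk,bolt]
Tick 4: prefer B, take iron from B; A=[spool,jar,reel,mast] B=[axle] C=[keg,disk,bolt,iron]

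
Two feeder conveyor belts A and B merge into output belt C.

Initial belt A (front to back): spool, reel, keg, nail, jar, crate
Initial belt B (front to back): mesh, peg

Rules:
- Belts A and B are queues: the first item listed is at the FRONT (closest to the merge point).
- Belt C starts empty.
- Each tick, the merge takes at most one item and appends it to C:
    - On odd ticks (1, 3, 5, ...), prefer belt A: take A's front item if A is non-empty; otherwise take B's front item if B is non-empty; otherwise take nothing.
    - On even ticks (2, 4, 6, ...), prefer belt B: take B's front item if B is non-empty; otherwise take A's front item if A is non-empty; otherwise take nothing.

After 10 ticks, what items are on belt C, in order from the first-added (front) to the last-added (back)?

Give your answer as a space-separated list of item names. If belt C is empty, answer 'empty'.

Answer: spool mesh reel peg keg nail jar crate

Derivation:
Tick 1: prefer A, take spool from A; A=[reel,keg,nail,jar,crate] B=[mesh,peg] C=[spool]
Tick 2: prefer B, take mesh from B; A=[reel,keg,nail,jar,crate] B=[peg] C=[spool,mesh]
Tick 3: prefer A, take reel from A; A=[keg,nail,jar,crate] B=[peg] C=[spool,mesh,reel]
Tick 4: prefer B, take peg from B; A=[keg,nail,jar,crate] B=[-] C=[spool,mesh,reel,peg]
Tick 5: prefer A, take keg from A; A=[nail,jar,crate] B=[-] C=[spool,mesh,reel,peg,keg]
Tick 6: prefer B, take nail from A; A=[jar,crate] B=[-] C=[spool,mesh,reel,peg,keg,nail]
Tick 7: prefer A, take jar from A; A=[crate] B=[-] C=[spool,mesh,reel,peg,keg,nail,jar]
Tick 8: prefer B, take crate from A; A=[-] B=[-] C=[spool,mesh,reel,peg,keg,nail,jar,crate]
Tick 9: prefer A, both empty, nothing taken; A=[-] B=[-] C=[spool,mesh,reel,peg,keg,nail,jar,crate]
Tick 10: prefer B, both empty, nothing taken; A=[-] B=[-] C=[spool,mesh,reel,peg,keg,nail,jar,crate]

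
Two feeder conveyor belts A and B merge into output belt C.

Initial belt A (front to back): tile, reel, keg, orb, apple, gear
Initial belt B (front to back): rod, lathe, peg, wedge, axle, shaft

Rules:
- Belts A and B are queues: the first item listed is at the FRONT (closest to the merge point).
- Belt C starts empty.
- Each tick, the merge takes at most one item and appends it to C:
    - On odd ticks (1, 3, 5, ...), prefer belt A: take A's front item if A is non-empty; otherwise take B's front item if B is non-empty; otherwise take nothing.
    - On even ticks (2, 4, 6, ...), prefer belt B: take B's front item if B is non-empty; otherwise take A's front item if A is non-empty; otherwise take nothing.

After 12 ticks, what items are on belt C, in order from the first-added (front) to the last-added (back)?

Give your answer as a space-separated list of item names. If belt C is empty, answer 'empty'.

Answer: tile rod reel lathe keg peg orb wedge apple axle gear shaft

Derivation:
Tick 1: prefer A, take tile from A; A=[reel,keg,orb,apple,gear] B=[rod,lathe,peg,wedge,axle,shaft] C=[tile]
Tick 2: prefer B, take rod from B; A=[reel,keg,orb,apple,gear] B=[lathe,peg,wedge,axle,shaft] C=[tile,rod]
Tick 3: prefer A, take reel from A; A=[keg,orb,apple,gear] B=[lathe,peg,wedge,axle,shaft] C=[tile,rod,reel]
Tick 4: prefer B, take lathe from B; A=[keg,orb,apple,gear] B=[peg,wedge,axle,shaft] C=[tile,rod,reel,lathe]
Tick 5: prefer A, take keg from A; A=[orb,apple,gear] B=[peg,wedge,axle,shaft] C=[tile,rod,reel,lathe,keg]
Tick 6: prefer B, take peg from B; A=[orb,apple,gear] B=[wedge,axle,shaft] C=[tile,rod,reel,lathe,keg,peg]
Tick 7: prefer A, take orb from A; A=[apple,gear] B=[wedge,axle,shaft] C=[tile,rod,reel,lathe,keg,peg,orb]
Tick 8: prefer B, take wedge from B; A=[apple,gear] B=[axle,shaft] C=[tile,rod,reel,lathe,keg,peg,orb,wedge]
Tick 9: prefer A, take apple from A; A=[gear] B=[axle,shaft] C=[tile,rod,reel,lathe,keg,peg,orb,wedge,apple]
Tick 10: prefer B, take axle from B; A=[gear] B=[shaft] C=[tile,rod,reel,lathe,keg,peg,orb,wedge,apple,axle]
Tick 11: prefer A, take gear from A; A=[-] B=[shaft] C=[tile,rod,reel,lathe,keg,peg,orb,wedge,apple,axle,gear]
Tick 12: prefer B, take shaft from B; A=[-] B=[-] C=[tile,rod,reel,lathe,keg,peg,orb,wedge,apple,axle,gear,shaft]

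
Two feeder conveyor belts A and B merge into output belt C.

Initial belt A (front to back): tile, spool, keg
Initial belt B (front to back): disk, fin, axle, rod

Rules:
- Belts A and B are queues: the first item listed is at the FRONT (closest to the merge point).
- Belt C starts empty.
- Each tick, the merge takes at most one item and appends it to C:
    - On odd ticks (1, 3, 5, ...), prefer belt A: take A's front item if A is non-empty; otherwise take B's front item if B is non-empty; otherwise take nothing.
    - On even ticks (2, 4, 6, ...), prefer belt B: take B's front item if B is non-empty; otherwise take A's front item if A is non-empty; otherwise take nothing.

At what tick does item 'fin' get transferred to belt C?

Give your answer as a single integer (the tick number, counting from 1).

Answer: 4

Derivation:
Tick 1: prefer A, take tile from A; A=[spool,keg] B=[disk,fin,axle,rod] C=[tile]
Tick 2: prefer B, take disk from B; A=[spool,keg] B=[fin,axle,rod] C=[tile,disk]
Tick 3: prefer A, take spool from A; A=[keg] B=[fin,axle,rod] C=[tile,disk,spool]
Tick 4: prefer B, take fin from B; A=[keg] B=[axle,rod] C=[tile,disk,spool,fin]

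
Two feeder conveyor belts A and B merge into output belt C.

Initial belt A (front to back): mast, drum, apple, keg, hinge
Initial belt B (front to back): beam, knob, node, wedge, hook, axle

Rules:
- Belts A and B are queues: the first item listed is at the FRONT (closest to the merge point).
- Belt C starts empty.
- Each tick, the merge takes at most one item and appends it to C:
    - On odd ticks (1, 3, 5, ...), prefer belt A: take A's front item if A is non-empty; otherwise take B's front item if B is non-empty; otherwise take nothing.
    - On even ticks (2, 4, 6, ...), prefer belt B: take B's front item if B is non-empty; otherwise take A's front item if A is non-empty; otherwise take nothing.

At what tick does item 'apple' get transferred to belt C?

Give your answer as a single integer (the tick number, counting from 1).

Answer: 5

Derivation:
Tick 1: prefer A, take mast from A; A=[drum,apple,keg,hinge] B=[beam,knob,node,wedge,hook,axle] C=[mast]
Tick 2: prefer B, take beam from B; A=[drum,apple,keg,hinge] B=[knob,node,wedge,hook,axle] C=[mast,beam]
Tick 3: prefer A, take drum from A; A=[apple,keg,hinge] B=[knob,node,wedge,hook,axle] C=[mast,beam,drum]
Tick 4: prefer B, take knob from B; A=[apple,keg,hinge] B=[node,wedge,hook,axle] C=[mast,beam,drum,knob]
Tick 5: prefer A, take apple from A; A=[keg,hinge] B=[node,wedge,hook,axle] C=[mast,beam,drum,knob,apple]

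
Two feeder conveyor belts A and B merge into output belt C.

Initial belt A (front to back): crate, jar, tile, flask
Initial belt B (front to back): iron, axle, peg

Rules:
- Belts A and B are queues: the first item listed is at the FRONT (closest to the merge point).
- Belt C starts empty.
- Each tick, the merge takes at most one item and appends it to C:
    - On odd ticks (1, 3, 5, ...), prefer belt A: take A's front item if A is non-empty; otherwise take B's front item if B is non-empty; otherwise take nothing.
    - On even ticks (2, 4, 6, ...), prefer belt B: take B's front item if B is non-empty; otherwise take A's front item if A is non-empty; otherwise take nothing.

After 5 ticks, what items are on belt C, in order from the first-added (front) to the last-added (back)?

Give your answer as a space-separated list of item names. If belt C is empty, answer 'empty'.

Answer: crate iron jar axle tile

Derivation:
Tick 1: prefer A, take crate from A; A=[jar,tile,flask] B=[iron,axle,peg] C=[crate]
Tick 2: prefer B, take iron from B; A=[jar,tile,flask] B=[axle,peg] C=[crate,iron]
Tick 3: prefer A, take jar from A; A=[tile,flask] B=[axle,peg] C=[crate,iron,jar]
Tick 4: prefer B, take axle from B; A=[tile,flask] B=[peg] C=[crate,iron,jar,axle]
Tick 5: prefer A, take tile from A; A=[flask] B=[peg] C=[crate,iron,jar,axle,tile]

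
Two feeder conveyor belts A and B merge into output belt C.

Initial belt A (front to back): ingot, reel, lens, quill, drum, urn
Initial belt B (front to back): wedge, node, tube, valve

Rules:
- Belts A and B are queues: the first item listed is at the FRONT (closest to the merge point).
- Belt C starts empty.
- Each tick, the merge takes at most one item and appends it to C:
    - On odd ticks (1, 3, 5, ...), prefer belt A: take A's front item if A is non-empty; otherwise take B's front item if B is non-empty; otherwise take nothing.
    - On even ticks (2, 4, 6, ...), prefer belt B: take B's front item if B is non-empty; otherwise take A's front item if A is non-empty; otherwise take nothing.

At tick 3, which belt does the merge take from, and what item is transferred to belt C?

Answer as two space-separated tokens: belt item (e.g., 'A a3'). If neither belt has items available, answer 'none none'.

Answer: A reel

Derivation:
Tick 1: prefer A, take ingot from A; A=[reel,lens,quill,drum,urn] B=[wedge,node,tube,valve] C=[ingot]
Tick 2: prefer B, take wedge from B; A=[reel,lens,quill,drum,urn] B=[node,tube,valve] C=[ingot,wedge]
Tick 3: prefer A, take reel from A; A=[lens,quill,drum,urn] B=[node,tube,valve] C=[ingot,wedge,reel]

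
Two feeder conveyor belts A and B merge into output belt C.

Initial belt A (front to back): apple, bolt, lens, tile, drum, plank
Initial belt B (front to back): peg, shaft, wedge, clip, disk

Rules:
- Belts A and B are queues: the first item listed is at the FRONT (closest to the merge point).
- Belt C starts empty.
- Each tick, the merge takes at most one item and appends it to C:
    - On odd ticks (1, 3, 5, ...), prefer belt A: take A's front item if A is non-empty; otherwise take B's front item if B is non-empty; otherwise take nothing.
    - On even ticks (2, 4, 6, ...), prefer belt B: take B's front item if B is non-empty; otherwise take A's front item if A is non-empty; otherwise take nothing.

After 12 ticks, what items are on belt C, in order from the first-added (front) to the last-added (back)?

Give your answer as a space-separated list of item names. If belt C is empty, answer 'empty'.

Tick 1: prefer A, take apple from A; A=[bolt,lens,tile,drum,plank] B=[peg,shaft,wedge,clip,disk] C=[apple]
Tick 2: prefer B, take peg from B; A=[bolt,lens,tile,drum,plank] B=[shaft,wedge,clip,disk] C=[apple,peg]
Tick 3: prefer A, take bolt from A; A=[lens,tile,drum,plank] B=[shaft,wedge,clip,disk] C=[apple,peg,bolt]
Tick 4: prefer B, take shaft from B; A=[lens,tile,drum,plank] B=[wedge,clip,disk] C=[apple,peg,bolt,shaft]
Tick 5: prefer A, take lens from A; A=[tile,drum,plank] B=[wedge,clip,disk] C=[apple,peg,bolt,shaft,lens]
Tick 6: prefer B, take wedge from B; A=[tile,drum,plank] B=[clip,disk] C=[apple,peg,bolt,shaft,lens,wedge]
Tick 7: prefer A, take tile from A; A=[drum,plank] B=[clip,disk] C=[apple,peg,bolt,shaft,lens,wedge,tile]
Tick 8: prefer B, take clip from B; A=[drum,plank] B=[disk] C=[apple,peg,bolt,shaft,lens,wedge,tile,clip]
Tick 9: prefer A, take drum from A; A=[plank] B=[disk] C=[apple,peg,bolt,shaft,lens,wedge,tile,clip,drum]
Tick 10: prefer B, take disk from B; A=[plank] B=[-] C=[apple,peg,bolt,shaft,lens,wedge,tile,clip,drum,disk]
Tick 11: prefer A, take plank from A; A=[-] B=[-] C=[apple,peg,bolt,shaft,lens,wedge,tile,clip,drum,disk,plank]
Tick 12: prefer B, both empty, nothing taken; A=[-] B=[-] C=[apple,peg,bolt,shaft,lens,wedge,tile,clip,drum,disk,plank]

Answer: apple peg bolt shaft lens wedge tile clip drum disk plank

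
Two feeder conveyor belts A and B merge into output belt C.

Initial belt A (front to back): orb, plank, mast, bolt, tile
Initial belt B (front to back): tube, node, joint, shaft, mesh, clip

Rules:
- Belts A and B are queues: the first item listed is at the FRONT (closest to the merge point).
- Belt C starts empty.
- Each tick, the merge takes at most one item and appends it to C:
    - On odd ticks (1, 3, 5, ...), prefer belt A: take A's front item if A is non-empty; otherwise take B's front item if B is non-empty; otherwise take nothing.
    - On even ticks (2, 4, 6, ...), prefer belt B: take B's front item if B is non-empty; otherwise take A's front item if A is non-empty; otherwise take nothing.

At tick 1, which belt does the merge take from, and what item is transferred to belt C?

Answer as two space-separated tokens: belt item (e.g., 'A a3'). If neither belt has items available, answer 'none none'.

Answer: A orb

Derivation:
Tick 1: prefer A, take orb from A; A=[plank,mast,bolt,tile] B=[tube,node,joint,shaft,mesh,clip] C=[orb]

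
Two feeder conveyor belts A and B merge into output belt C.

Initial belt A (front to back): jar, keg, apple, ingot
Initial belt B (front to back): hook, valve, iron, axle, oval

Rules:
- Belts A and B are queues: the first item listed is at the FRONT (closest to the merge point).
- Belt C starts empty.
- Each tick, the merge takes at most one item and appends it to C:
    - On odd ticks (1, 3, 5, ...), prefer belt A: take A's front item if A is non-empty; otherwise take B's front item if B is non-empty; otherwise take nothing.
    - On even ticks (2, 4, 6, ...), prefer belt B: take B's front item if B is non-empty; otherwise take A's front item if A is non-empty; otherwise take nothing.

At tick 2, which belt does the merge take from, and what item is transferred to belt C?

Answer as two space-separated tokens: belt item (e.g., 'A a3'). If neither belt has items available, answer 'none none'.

Answer: B hook

Derivation:
Tick 1: prefer A, take jar from A; A=[keg,apple,ingot] B=[hook,valve,iron,axle,oval] C=[jar]
Tick 2: prefer B, take hook from B; A=[keg,apple,ingot] B=[valve,iron,axle,oval] C=[jar,hook]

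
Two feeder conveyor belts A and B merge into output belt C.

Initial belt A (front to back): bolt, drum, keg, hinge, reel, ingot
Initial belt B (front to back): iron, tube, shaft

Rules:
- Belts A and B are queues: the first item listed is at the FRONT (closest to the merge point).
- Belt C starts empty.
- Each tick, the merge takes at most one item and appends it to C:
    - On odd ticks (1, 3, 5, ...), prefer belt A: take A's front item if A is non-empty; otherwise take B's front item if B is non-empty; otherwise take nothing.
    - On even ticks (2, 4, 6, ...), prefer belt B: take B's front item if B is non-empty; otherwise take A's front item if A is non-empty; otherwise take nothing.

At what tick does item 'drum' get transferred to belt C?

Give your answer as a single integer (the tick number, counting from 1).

Tick 1: prefer A, take bolt from A; A=[drum,keg,hinge,reel,ingot] B=[iron,tube,shaft] C=[bolt]
Tick 2: prefer B, take iron from B; A=[drum,keg,hinge,reel,ingot] B=[tube,shaft] C=[bolt,iron]
Tick 3: prefer A, take drum from A; A=[keg,hinge,reel,ingot] B=[tube,shaft] C=[bolt,iron,drum]

Answer: 3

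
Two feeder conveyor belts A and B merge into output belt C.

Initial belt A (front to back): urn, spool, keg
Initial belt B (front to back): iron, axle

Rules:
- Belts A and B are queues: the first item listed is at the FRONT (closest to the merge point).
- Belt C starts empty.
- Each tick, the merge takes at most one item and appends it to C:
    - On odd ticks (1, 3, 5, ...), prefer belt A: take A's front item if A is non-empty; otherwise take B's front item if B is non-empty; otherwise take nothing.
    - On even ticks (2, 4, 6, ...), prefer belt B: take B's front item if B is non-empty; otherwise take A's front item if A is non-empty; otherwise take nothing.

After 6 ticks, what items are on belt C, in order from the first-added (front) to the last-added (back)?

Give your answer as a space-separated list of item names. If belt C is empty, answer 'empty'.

Answer: urn iron spool axle keg

Derivation:
Tick 1: prefer A, take urn from A; A=[spool,keg] B=[iron,axle] C=[urn]
Tick 2: prefer B, take iron from B; A=[spool,keg] B=[axle] C=[urn,iron]
Tick 3: prefer A, take spool from A; A=[keg] B=[axle] C=[urn,iron,spool]
Tick 4: prefer B, take axle from B; A=[keg] B=[-] C=[urn,iron,spool,axle]
Tick 5: prefer A, take keg from A; A=[-] B=[-] C=[urn,iron,spool,axle,keg]
Tick 6: prefer B, both empty, nothing taken; A=[-] B=[-] C=[urn,iron,spool,axle,keg]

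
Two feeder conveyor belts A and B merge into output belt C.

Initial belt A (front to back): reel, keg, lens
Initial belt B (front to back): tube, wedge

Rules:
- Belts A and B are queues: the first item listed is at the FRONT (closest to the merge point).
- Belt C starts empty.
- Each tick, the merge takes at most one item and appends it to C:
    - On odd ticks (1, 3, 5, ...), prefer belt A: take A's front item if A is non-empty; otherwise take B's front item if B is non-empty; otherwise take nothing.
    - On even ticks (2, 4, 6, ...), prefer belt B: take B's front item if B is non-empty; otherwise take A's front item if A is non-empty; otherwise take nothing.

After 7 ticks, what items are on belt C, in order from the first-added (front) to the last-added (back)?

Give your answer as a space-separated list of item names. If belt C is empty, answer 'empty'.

Tick 1: prefer A, take reel from A; A=[keg,lens] B=[tube,wedge] C=[reel]
Tick 2: prefer B, take tube from B; A=[keg,lens] B=[wedge] C=[reel,tube]
Tick 3: prefer A, take keg from A; A=[lens] B=[wedge] C=[reel,tube,keg]
Tick 4: prefer B, take wedge from B; A=[lens] B=[-] C=[reel,tube,keg,wedge]
Tick 5: prefer A, take lens from A; A=[-] B=[-] C=[reel,tube,keg,wedge,lens]
Tick 6: prefer B, both empty, nothing taken; A=[-] B=[-] C=[reel,tube,keg,wedge,lens]
Tick 7: prefer A, both empty, nothing taken; A=[-] B=[-] C=[reel,tube,keg,wedge,lens]

Answer: reel tube keg wedge lens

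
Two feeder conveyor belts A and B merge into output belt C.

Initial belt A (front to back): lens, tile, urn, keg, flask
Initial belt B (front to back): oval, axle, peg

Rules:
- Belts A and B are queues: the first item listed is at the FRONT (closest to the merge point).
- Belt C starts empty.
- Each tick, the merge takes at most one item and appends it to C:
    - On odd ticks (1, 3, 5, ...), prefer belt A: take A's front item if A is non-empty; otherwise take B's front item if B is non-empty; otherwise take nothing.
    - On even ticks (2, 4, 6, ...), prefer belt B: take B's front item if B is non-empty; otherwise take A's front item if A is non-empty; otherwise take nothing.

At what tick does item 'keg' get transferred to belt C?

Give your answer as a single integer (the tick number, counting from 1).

Answer: 7

Derivation:
Tick 1: prefer A, take lens from A; A=[tile,urn,keg,flask] B=[oval,axle,peg] C=[lens]
Tick 2: prefer B, take oval from B; A=[tile,urn,keg,flask] B=[axle,peg] C=[lens,oval]
Tick 3: prefer A, take tile from A; A=[urn,keg,flask] B=[axle,peg] C=[lens,oval,tile]
Tick 4: prefer B, take axle from B; A=[urn,keg,flask] B=[peg] C=[lens,oval,tile,axle]
Tick 5: prefer A, take urn from A; A=[keg,flask] B=[peg] C=[lens,oval,tile,axle,urn]
Tick 6: prefer B, take peg from B; A=[keg,flask] B=[-] C=[lens,oval,tile,axle,urn,peg]
Tick 7: prefer A, take keg from A; A=[flask] B=[-] C=[lens,oval,tile,axle,urn,peg,keg]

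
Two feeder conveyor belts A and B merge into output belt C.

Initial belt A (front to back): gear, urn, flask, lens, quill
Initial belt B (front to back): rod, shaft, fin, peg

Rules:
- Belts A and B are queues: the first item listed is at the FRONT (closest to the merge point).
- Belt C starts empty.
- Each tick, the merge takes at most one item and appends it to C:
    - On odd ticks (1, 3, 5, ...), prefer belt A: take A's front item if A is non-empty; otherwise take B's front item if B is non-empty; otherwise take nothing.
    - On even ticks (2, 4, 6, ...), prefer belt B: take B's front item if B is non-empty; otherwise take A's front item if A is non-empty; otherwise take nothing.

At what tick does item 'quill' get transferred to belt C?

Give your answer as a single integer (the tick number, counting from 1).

Tick 1: prefer A, take gear from A; A=[urn,flask,lens,quill] B=[rod,shaft,fin,peg] C=[gear]
Tick 2: prefer B, take rod from B; A=[urn,flask,lens,quill] B=[shaft,fin,peg] C=[gear,rod]
Tick 3: prefer A, take urn from A; A=[flask,lens,quill] B=[shaft,fin,peg] C=[gear,rod,urn]
Tick 4: prefer B, take shaft from B; A=[flask,lens,quill] B=[fin,peg] C=[gear,rod,urn,shaft]
Tick 5: prefer A, take flask from A; A=[lens,quill] B=[fin,peg] C=[gear,rod,urn,shaft,flask]
Tick 6: prefer B, take fin from B; A=[lens,quill] B=[peg] C=[gear,rod,urn,shaft,flask,fin]
Tick 7: prefer A, take lens from A; A=[quill] B=[peg] C=[gear,rod,urn,shaft,flask,fin,lens]
Tick 8: prefer B, take peg from B; A=[quill] B=[-] C=[gear,rod,urn,shaft,flask,fin,lens,peg]
Tick 9: prefer A, take quill from A; A=[-] B=[-] C=[gear,rod,urn,shaft,flask,fin,lens,peg,quill]

Answer: 9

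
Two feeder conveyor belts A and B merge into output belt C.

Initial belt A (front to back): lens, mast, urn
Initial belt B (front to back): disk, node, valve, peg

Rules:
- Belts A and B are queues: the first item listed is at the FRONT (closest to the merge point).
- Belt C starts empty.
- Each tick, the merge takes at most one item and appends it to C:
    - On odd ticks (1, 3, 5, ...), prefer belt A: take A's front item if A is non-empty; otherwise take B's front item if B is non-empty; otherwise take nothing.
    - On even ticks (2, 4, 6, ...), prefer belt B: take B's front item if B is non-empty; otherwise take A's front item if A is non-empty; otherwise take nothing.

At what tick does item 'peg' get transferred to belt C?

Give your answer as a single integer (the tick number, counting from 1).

Answer: 7

Derivation:
Tick 1: prefer A, take lens from A; A=[mast,urn] B=[disk,node,valve,peg] C=[lens]
Tick 2: prefer B, take disk from B; A=[mast,urn] B=[node,valve,peg] C=[lens,disk]
Tick 3: prefer A, take mast from A; A=[urn] B=[node,valve,peg] C=[lens,disk,mast]
Tick 4: prefer B, take node from B; A=[urn] B=[valve,peg] C=[lens,disk,mast,node]
Tick 5: prefer A, take urn from A; A=[-] B=[valve,peg] C=[lens,disk,mast,node,urn]
Tick 6: prefer B, take valve from B; A=[-] B=[peg] C=[lens,disk,mast,node,urn,valve]
Tick 7: prefer A, take peg from B; A=[-] B=[-] C=[lens,disk,mast,node,urn,valve,peg]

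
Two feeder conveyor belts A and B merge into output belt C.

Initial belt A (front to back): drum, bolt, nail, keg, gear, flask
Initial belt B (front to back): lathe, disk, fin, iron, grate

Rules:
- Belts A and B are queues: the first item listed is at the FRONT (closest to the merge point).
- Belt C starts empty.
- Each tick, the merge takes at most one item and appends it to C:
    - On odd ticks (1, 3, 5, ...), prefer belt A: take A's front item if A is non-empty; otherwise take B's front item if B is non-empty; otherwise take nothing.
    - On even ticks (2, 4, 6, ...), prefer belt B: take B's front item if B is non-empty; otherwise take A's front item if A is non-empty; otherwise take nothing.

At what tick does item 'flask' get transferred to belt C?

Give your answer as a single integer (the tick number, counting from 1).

Tick 1: prefer A, take drum from A; A=[bolt,nail,keg,gear,flask] B=[lathe,disk,fin,iron,grate] C=[drum]
Tick 2: prefer B, take lathe from B; A=[bolt,nail,keg,gear,flask] B=[disk,fin,iron,grate] C=[drum,lathe]
Tick 3: prefer A, take bolt from A; A=[nail,keg,gear,flask] B=[disk,fin,iron,grate] C=[drum,lathe,bolt]
Tick 4: prefer B, take disk from B; A=[nail,keg,gear,flask] B=[fin,iron,grate] C=[drum,lathe,bolt,disk]
Tick 5: prefer A, take nail from A; A=[keg,gear,flask] B=[fin,iron,grate] C=[drum,lathe,bolt,disk,nail]
Tick 6: prefer B, take fin from B; A=[keg,gear,flask] B=[iron,grate] C=[drum,lathe,bolt,disk,nail,fin]
Tick 7: prefer A, take keg from A; A=[gear,flask] B=[iron,grate] C=[drum,lathe,bolt,disk,nail,fin,keg]
Tick 8: prefer B, take iron from B; A=[gear,flask] B=[grate] C=[drum,lathe,bolt,disk,nail,fin,keg,iron]
Tick 9: prefer A, take gear from A; A=[flask] B=[grate] C=[drum,lathe,bolt,disk,nail,fin,keg,iron,gear]
Tick 10: prefer B, take grate from B; A=[flask] B=[-] C=[drum,lathe,bolt,disk,nail,fin,keg,iron,gear,grate]
Tick 11: prefer A, take flask from A; A=[-] B=[-] C=[drum,lathe,bolt,disk,nail,fin,keg,iron,gear,grate,flask]

Answer: 11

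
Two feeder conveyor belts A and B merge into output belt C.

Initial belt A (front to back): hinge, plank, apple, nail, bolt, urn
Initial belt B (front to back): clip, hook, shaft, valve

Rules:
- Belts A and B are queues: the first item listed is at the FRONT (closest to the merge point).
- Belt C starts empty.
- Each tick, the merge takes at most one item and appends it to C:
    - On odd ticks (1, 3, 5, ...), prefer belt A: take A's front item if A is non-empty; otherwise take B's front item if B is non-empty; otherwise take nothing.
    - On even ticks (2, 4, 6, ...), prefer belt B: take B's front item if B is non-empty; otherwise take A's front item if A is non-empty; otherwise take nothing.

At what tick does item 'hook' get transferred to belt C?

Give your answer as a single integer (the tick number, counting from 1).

Tick 1: prefer A, take hinge from A; A=[plank,apple,nail,bolt,urn] B=[clip,hook,shaft,valve] C=[hinge]
Tick 2: prefer B, take clip from B; A=[plank,apple,nail,bolt,urn] B=[hook,shaft,valve] C=[hinge,clip]
Tick 3: prefer A, take plank from A; A=[apple,nail,bolt,urn] B=[hook,shaft,valve] C=[hinge,clip,plank]
Tick 4: prefer B, take hook from B; A=[apple,nail,bolt,urn] B=[shaft,valve] C=[hinge,clip,plank,hook]

Answer: 4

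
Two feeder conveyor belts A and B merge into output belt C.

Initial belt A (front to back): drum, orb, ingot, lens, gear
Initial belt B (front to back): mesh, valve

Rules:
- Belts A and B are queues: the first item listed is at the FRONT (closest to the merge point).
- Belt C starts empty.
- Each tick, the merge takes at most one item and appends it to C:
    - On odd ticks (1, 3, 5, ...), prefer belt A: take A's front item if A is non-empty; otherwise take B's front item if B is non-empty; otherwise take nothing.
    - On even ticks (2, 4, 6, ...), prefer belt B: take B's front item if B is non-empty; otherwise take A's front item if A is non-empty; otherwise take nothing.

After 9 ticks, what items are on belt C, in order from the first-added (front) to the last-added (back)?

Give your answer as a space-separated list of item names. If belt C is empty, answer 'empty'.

Answer: drum mesh orb valve ingot lens gear

Derivation:
Tick 1: prefer A, take drum from A; A=[orb,ingot,lens,gear] B=[mesh,valve] C=[drum]
Tick 2: prefer B, take mesh from B; A=[orb,ingot,lens,gear] B=[valve] C=[drum,mesh]
Tick 3: prefer A, take orb from A; A=[ingot,lens,gear] B=[valve] C=[drum,mesh,orb]
Tick 4: prefer B, take valve from B; A=[ingot,lens,gear] B=[-] C=[drum,mesh,orb,valve]
Tick 5: prefer A, take ingot from A; A=[lens,gear] B=[-] C=[drum,mesh,orb,valve,ingot]
Tick 6: prefer B, take lens from A; A=[gear] B=[-] C=[drum,mesh,orb,valve,ingot,lens]
Tick 7: prefer A, take gear from A; A=[-] B=[-] C=[drum,mesh,orb,valve,ingot,lens,gear]
Tick 8: prefer B, both empty, nothing taken; A=[-] B=[-] C=[drum,mesh,orb,valve,ingot,lens,gear]
Tick 9: prefer A, both empty, nothing taken; A=[-] B=[-] C=[drum,mesh,orb,valve,ingot,lens,gear]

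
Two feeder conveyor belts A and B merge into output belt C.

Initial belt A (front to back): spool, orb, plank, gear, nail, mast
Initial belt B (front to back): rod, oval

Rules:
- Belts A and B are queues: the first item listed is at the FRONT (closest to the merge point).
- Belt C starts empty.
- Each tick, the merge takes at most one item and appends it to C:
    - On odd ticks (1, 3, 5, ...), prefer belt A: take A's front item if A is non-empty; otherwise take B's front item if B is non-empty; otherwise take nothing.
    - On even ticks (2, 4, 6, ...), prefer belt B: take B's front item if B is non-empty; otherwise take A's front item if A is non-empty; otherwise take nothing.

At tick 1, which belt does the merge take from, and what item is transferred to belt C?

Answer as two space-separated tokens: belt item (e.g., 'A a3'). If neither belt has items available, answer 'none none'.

Tick 1: prefer A, take spool from A; A=[orb,plank,gear,nail,mast] B=[rod,oval] C=[spool]

Answer: A spool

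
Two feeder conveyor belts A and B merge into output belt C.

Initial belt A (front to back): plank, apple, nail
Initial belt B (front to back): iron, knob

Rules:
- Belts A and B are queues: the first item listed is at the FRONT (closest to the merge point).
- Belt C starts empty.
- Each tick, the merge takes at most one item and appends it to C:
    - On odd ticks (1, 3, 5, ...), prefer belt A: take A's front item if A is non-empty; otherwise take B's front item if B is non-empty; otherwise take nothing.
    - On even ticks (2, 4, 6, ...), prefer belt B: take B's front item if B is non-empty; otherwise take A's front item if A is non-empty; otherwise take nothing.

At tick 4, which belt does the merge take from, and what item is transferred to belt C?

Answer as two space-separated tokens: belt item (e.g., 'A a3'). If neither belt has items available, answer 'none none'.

Answer: B knob

Derivation:
Tick 1: prefer A, take plank from A; A=[apple,nail] B=[iron,knob] C=[plank]
Tick 2: prefer B, take iron from B; A=[apple,nail] B=[knob] C=[plank,iron]
Tick 3: prefer A, take apple from A; A=[nail] B=[knob] C=[plank,iron,apple]
Tick 4: prefer B, take knob from B; A=[nail] B=[-] C=[plank,iron,apple,knob]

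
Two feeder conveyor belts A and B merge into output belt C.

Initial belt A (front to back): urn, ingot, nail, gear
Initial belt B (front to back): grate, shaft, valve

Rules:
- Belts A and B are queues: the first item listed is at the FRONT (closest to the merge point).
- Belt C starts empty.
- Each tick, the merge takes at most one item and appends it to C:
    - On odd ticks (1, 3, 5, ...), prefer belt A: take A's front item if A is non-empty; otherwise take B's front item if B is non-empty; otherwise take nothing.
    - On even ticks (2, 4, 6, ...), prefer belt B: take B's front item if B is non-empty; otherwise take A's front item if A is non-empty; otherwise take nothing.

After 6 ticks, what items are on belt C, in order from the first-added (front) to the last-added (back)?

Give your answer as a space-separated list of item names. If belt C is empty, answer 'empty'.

Answer: urn grate ingot shaft nail valve

Derivation:
Tick 1: prefer A, take urn from A; A=[ingot,nail,gear] B=[grate,shaft,valve] C=[urn]
Tick 2: prefer B, take grate from B; A=[ingot,nail,gear] B=[shaft,valve] C=[urn,grate]
Tick 3: prefer A, take ingot from A; A=[nail,gear] B=[shaft,valve] C=[urn,grate,ingot]
Tick 4: prefer B, take shaft from B; A=[nail,gear] B=[valve] C=[urn,grate,ingot,shaft]
Tick 5: prefer A, take nail from A; A=[gear] B=[valve] C=[urn,grate,ingot,shaft,nail]
Tick 6: prefer B, take valve from B; A=[gear] B=[-] C=[urn,grate,ingot,shaft,nail,valve]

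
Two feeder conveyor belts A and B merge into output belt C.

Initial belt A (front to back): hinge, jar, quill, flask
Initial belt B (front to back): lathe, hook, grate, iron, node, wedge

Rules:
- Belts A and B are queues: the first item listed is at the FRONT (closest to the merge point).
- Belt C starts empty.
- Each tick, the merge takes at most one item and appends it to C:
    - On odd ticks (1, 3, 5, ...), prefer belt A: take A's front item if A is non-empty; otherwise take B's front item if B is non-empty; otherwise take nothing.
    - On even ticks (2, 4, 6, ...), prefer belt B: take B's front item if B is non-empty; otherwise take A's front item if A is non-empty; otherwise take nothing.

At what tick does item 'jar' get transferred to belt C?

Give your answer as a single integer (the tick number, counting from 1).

Answer: 3

Derivation:
Tick 1: prefer A, take hinge from A; A=[jar,quill,flask] B=[lathe,hook,grate,iron,node,wedge] C=[hinge]
Tick 2: prefer B, take lathe from B; A=[jar,quill,flask] B=[hook,grate,iron,node,wedge] C=[hinge,lathe]
Tick 3: prefer A, take jar from A; A=[quill,flask] B=[hook,grate,iron,node,wedge] C=[hinge,lathe,jar]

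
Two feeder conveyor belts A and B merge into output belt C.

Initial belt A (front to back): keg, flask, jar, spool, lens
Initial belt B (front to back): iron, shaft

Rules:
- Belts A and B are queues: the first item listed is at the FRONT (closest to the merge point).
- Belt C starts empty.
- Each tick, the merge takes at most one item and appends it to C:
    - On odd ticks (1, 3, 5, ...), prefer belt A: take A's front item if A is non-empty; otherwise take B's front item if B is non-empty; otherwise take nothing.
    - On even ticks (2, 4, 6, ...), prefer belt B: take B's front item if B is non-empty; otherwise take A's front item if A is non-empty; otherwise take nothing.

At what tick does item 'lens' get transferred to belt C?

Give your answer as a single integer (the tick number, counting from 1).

Answer: 7

Derivation:
Tick 1: prefer A, take keg from A; A=[flask,jar,spool,lens] B=[iron,shaft] C=[keg]
Tick 2: prefer B, take iron from B; A=[flask,jar,spool,lens] B=[shaft] C=[keg,iron]
Tick 3: prefer A, take flask from A; A=[jar,spool,lens] B=[shaft] C=[keg,iron,flask]
Tick 4: prefer B, take shaft from B; A=[jar,spool,lens] B=[-] C=[keg,iron,flask,shaft]
Tick 5: prefer A, take jar from A; A=[spool,lens] B=[-] C=[keg,iron,flask,shaft,jar]
Tick 6: prefer B, take spool from A; A=[lens] B=[-] C=[keg,iron,flask,shaft,jar,spool]
Tick 7: prefer A, take lens from A; A=[-] B=[-] C=[keg,iron,flask,shaft,jar,spool,lens]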